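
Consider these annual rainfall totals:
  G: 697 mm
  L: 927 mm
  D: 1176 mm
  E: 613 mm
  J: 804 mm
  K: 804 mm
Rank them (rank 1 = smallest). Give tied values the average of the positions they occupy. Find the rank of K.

Sorted (ascending): 613, 697, 804, 804, 927, 1176
The 2 values of 804 occupy positions 3–4 → average rank (3+4)/2 = 3.5.
K has value 804 mm → rank 3.5.

3.5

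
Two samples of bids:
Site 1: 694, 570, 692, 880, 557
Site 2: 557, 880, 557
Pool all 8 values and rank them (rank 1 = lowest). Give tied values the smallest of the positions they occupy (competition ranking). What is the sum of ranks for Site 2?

9

Sorted (ascending): 557, 557, 557, 570, 692, 694, 880, 880
The 3 values of 557 occupy positions 1–3 → each gets rank 1.
The 2 values of 880 occupy positions 7–8 → each gets rank 7.
Site 2 values → pooled ranks: 557→1, 880→7, 557→1
Rank sum = 1 + 7 + 1 = 9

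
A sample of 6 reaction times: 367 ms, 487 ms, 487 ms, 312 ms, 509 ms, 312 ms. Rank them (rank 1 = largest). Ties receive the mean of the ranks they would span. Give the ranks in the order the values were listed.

4, 2.5, 2.5, 5.5, 1, 5.5

Sorted (descending): 509, 487, 487, 367, 312, 312
The 2 values of 487 occupy positions 2–3 → average rank (2+3)/2 = 2.5.
The 2 values of 312 occupy positions 5–6 → average rank (5+6)/2 = 5.5.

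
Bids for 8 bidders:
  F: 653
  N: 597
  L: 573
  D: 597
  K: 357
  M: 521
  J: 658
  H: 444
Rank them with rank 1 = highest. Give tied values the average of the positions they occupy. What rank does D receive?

3.5

Sorted (descending): 658, 653, 597, 597, 573, 521, 444, 357
The 2 values of 597 occupy positions 3–4 → average rank (3+4)/2 = 3.5.
D has value 597 → rank 3.5.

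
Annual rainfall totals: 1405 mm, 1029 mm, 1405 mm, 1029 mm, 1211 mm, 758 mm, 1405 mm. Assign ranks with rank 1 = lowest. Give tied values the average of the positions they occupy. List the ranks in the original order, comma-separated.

Sorted (ascending): 758, 1029, 1029, 1211, 1405, 1405, 1405
The 2 values of 1029 occupy positions 2–3 → average rank (2+3)/2 = 2.5.
The 3 values of 1405 occupy positions 5–7 → average rank 6.

6, 2.5, 6, 2.5, 4, 1, 6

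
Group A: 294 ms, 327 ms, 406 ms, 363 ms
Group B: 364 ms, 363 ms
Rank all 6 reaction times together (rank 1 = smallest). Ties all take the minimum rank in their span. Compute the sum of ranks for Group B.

8

Sorted (ascending): 294, 327, 363, 363, 364, 406
The 2 values of 363 occupy positions 3–4 → each gets rank 3.
Group B values → pooled ranks: 364→5, 363→3
Rank sum = 5 + 3 = 8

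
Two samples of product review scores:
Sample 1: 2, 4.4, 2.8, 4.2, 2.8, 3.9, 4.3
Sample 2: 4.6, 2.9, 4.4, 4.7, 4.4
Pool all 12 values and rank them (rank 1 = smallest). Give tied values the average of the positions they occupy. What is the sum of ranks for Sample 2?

Sorted (ascending): 2, 2.8, 2.8, 2.9, 3.9, 4.2, 4.3, 4.4, 4.4, 4.4, 4.6, 4.7
The 2 values of 2.8 occupy positions 2–3 → average rank (2+3)/2 = 2.5.
The 3 values of 4.4 occupy positions 8–10 → average rank 9.
Sample 2 values → pooled ranks: 4.6→11, 2.9→4, 4.4→9, 4.7→12, 4.4→9
Rank sum = 11 + 4 + 9 + 12 + 9 = 45

45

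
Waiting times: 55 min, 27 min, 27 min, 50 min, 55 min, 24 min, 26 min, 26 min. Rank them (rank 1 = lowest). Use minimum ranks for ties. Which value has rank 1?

Sorted (ascending): 24, 26, 26, 27, 27, 50, 55, 55
The 2 values of 26 occupy positions 2–3 → each gets rank 2.
The 2 values of 27 occupy positions 4–5 → each gets rank 4.
The 2 values of 55 occupy positions 7–8 → each gets rank 7.
Rank 1 → value 24.

24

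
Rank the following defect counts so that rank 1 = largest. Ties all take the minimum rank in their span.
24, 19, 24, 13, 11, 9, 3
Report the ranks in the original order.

1, 3, 1, 4, 5, 6, 7

Sorted (descending): 24, 24, 19, 13, 11, 9, 3
The 2 values of 24 occupy positions 1–2 → each gets rank 1.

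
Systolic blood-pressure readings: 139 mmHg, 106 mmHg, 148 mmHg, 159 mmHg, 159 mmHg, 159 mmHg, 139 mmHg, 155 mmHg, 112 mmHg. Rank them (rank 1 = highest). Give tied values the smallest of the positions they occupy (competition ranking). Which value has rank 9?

106

Sorted (descending): 159, 159, 159, 155, 148, 139, 139, 112, 106
The 3 values of 159 occupy positions 1–3 → each gets rank 1.
The 2 values of 139 occupy positions 6–7 → each gets rank 6.
Rank 9 → value 106.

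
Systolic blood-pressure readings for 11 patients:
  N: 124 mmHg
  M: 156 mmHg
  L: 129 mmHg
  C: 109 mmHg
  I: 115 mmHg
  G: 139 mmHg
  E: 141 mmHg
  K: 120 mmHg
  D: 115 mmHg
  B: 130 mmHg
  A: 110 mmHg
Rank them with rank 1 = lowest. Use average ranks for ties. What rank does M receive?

Sorted (ascending): 109, 110, 115, 115, 120, 124, 129, 130, 139, 141, 156
The 2 values of 115 occupy positions 3–4 → average rank (3+4)/2 = 3.5.
M has value 156 mmHg → rank 11.

11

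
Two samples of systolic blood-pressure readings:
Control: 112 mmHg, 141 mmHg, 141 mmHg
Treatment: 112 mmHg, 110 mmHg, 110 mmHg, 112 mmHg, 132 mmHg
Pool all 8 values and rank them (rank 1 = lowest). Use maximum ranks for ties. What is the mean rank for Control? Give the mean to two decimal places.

Sorted (ascending): 110, 110, 112, 112, 112, 132, 141, 141
The 2 values of 110 occupy positions 1–2 → each gets rank 2.
The 3 values of 112 occupy positions 3–5 → each gets rank 5.
The 2 values of 141 occupy positions 7–8 → each gets rank 8.
Control values → pooled ranks: 112→5, 141→8, 141→8
Mean rank = (5 + 8 + 8) / 3 = 7.00

7.00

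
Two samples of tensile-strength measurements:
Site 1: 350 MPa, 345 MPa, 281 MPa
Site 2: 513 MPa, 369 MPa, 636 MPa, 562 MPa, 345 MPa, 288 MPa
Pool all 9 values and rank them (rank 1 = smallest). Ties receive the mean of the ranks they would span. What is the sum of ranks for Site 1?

9.5

Sorted (ascending): 281, 288, 345, 345, 350, 369, 513, 562, 636
The 2 values of 345 occupy positions 3–4 → average rank (3+4)/2 = 3.5.
Site 1 values → pooled ranks: 350→5, 345→3.5, 281→1
Rank sum = 5 + 3.5 + 1 = 9.5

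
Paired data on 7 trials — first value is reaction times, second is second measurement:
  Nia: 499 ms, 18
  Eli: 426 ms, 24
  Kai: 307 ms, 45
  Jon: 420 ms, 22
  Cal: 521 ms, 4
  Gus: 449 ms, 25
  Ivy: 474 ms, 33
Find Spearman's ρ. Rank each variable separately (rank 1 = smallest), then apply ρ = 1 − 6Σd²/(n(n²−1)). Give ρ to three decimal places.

-0.643

Ranks of variable 1: 6, 3, 1, 2, 7, 4, 5
Ranks of variable 2: 2, 4, 7, 3, 1, 5, 6
d = r₁ − r₂: 4, -1, -6, -1, 6, -1, -1
d²: 16, 1, 36, 1, 36, 1, 1; Σd² = 92
ρ = 1 − 6·92/(7·48) = 1 − 552/336 = -0.643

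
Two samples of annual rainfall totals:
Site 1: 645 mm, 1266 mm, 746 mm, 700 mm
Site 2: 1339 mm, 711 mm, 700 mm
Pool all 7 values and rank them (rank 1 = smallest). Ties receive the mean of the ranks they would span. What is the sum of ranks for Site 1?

14.5

Sorted (ascending): 645, 700, 700, 711, 746, 1266, 1339
The 2 values of 700 occupy positions 2–3 → average rank (2+3)/2 = 2.5.
Site 1 values → pooled ranks: 645→1, 1266→6, 746→5, 700→2.5
Rank sum = 1 + 6 + 5 + 2.5 = 14.5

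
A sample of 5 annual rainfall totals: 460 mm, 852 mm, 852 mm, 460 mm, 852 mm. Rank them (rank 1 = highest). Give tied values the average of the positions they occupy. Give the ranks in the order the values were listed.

Sorted (descending): 852, 852, 852, 460, 460
The 3 values of 852 occupy positions 1–3 → average rank 2.
The 2 values of 460 occupy positions 4–5 → average rank (4+5)/2 = 4.5.

4.5, 2, 2, 4.5, 2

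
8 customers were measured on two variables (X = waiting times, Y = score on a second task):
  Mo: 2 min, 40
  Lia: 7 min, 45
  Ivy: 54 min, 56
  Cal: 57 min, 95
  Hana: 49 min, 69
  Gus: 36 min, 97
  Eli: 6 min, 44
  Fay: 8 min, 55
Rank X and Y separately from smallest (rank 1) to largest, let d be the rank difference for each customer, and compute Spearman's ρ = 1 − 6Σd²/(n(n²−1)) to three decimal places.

0.833

Ranks of variable 1: 1, 3, 7, 8, 6, 5, 2, 4
Ranks of variable 2: 1, 3, 5, 7, 6, 8, 2, 4
d = r₁ − r₂: 0, 0, 2, 1, 0, -3, 0, 0
d²: 0, 0, 4, 1, 0, 9, 0, 0; Σd² = 14
ρ = 1 − 6·14/(8·63) = 1 − 84/504 = 0.833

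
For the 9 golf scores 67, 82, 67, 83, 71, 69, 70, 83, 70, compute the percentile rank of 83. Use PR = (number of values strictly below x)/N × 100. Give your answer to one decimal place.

77.8

N = 9.
Strictly below 83: 7. Equal to 83: 2.
PR = 7/9 × 100 = 77.8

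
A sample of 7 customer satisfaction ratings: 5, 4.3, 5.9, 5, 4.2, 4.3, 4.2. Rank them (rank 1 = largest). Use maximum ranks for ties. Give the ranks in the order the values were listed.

Sorted (descending): 5.9, 5, 5, 4.3, 4.3, 4.2, 4.2
The 2 values of 5 occupy positions 2–3 → each gets rank 3.
The 2 values of 4.3 occupy positions 4–5 → each gets rank 5.
The 2 values of 4.2 occupy positions 6–7 → each gets rank 7.

3, 5, 1, 3, 7, 5, 7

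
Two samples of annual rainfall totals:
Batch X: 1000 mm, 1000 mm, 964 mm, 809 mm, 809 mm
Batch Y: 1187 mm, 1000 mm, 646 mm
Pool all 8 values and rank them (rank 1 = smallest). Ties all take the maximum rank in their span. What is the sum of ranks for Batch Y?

Sorted (ascending): 646, 809, 809, 964, 1000, 1000, 1000, 1187
The 2 values of 809 occupy positions 2–3 → each gets rank 3.
The 3 values of 1000 occupy positions 5–7 → each gets rank 7.
Batch Y values → pooled ranks: 1187→8, 1000→7, 646→1
Rank sum = 8 + 7 + 1 = 16

16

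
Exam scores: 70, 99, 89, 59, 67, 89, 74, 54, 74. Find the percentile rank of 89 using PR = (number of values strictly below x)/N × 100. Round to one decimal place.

N = 9.
Strictly below 89: 6. Equal to 89: 2.
PR = 6/9 × 100 = 66.7

66.7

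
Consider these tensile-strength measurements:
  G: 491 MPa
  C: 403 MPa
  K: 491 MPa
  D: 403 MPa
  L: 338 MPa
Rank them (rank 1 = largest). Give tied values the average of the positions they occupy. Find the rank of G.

1.5

Sorted (descending): 491, 491, 403, 403, 338
The 2 values of 491 occupy positions 1–2 → average rank (1+2)/2 = 1.5.
The 2 values of 403 occupy positions 3–4 → average rank (3+4)/2 = 3.5.
G has value 491 MPa → rank 1.5.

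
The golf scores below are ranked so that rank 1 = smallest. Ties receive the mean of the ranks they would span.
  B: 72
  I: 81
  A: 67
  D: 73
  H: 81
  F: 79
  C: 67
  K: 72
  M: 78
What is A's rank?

1.5

Sorted (ascending): 67, 67, 72, 72, 73, 78, 79, 81, 81
The 2 values of 67 occupy positions 1–2 → average rank (1+2)/2 = 1.5.
The 2 values of 72 occupy positions 3–4 → average rank (3+4)/2 = 3.5.
The 2 values of 81 occupy positions 8–9 → average rank (8+9)/2 = 8.5.
A has value 67 → rank 1.5.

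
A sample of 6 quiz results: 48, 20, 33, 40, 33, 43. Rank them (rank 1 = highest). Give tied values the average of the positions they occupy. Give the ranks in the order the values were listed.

Sorted (descending): 48, 43, 40, 33, 33, 20
The 2 values of 33 occupy positions 4–5 → average rank (4+5)/2 = 4.5.

1, 6, 4.5, 3, 4.5, 2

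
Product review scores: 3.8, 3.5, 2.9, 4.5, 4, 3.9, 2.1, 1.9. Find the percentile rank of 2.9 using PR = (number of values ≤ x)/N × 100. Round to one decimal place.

N = 8.
Strictly below 2.9: 2. Equal to 2.9: 1.
PR = 3/8 × 100 = 37.5

37.5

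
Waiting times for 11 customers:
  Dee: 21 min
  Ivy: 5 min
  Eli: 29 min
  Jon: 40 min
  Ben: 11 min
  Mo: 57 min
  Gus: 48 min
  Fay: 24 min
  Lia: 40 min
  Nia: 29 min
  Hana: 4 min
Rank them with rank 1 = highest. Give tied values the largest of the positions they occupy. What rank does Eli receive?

Sorted (descending): 57, 48, 40, 40, 29, 29, 24, 21, 11, 5, 4
The 2 values of 40 occupy positions 3–4 → each gets rank 4.
The 2 values of 29 occupy positions 5–6 → each gets rank 6.
Eli has value 29 min → rank 6.

6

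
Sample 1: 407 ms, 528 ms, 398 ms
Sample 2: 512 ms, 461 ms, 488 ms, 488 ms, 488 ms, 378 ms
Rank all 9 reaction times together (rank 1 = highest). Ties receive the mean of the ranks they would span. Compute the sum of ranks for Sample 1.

Sorted (descending): 528, 512, 488, 488, 488, 461, 407, 398, 378
The 3 values of 488 occupy positions 3–5 → average rank 4.
Sample 1 values → pooled ranks: 407→7, 528→1, 398→8
Rank sum = 7 + 1 + 8 = 16

16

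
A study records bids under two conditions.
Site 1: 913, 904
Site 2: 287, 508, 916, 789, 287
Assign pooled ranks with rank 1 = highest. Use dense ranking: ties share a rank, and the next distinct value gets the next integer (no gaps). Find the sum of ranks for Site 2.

22

Sorted (descending): 916, 913, 904, 789, 508, 287, 287
The 2 values of 287 share dense rank 6.
Remaining distinct values take the next consecutive integers.
Site 2 values → pooled ranks: 287→6, 508→5, 916→1, 789→4, 287→6
Rank sum = 6 + 5 + 1 + 4 + 6 = 22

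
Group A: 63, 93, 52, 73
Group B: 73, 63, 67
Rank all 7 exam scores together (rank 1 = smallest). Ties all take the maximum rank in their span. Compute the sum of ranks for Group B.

13

Sorted (ascending): 52, 63, 63, 67, 73, 73, 93
The 2 values of 63 occupy positions 2–3 → each gets rank 3.
The 2 values of 73 occupy positions 5–6 → each gets rank 6.
Group B values → pooled ranks: 73→6, 63→3, 67→4
Rank sum = 6 + 3 + 4 = 13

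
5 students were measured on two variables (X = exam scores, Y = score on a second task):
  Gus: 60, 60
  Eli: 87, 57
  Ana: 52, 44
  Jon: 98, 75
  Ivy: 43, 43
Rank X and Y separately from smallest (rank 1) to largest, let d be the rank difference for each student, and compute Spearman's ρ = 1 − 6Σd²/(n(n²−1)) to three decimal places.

Ranks of variable 1: 3, 4, 2, 5, 1
Ranks of variable 2: 4, 3, 2, 5, 1
d = r₁ − r₂: -1, 1, 0, 0, 0
d²: 1, 1, 0, 0, 0; Σd² = 2
ρ = 1 − 6·2/(5·24) = 1 − 12/120 = 0.900

0.900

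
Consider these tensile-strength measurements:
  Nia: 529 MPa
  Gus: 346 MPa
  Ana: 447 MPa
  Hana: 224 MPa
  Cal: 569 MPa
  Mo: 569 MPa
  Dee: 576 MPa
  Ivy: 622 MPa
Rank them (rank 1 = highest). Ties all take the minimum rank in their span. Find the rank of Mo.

Sorted (descending): 622, 576, 569, 569, 529, 447, 346, 224
The 2 values of 569 occupy positions 3–4 → each gets rank 3.
Mo has value 569 MPa → rank 3.

3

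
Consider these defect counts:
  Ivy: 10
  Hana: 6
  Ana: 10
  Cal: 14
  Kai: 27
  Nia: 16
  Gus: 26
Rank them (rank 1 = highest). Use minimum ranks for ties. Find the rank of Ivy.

Sorted (descending): 27, 26, 16, 14, 10, 10, 6
The 2 values of 10 occupy positions 5–6 → each gets rank 5.
Ivy has value 10 → rank 5.

5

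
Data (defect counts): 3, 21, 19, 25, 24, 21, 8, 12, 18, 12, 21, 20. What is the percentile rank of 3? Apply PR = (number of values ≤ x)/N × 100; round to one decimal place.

N = 12.
Strictly below 3: 0. Equal to 3: 1.
PR = 1/12 × 100 = 8.3

8.3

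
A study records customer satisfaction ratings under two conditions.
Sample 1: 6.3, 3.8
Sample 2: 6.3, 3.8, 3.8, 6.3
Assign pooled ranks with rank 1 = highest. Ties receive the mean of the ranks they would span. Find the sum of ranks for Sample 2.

Sorted (descending): 6.3, 6.3, 6.3, 3.8, 3.8, 3.8
The 3 values of 6.3 occupy positions 1–3 → average rank 2.
The 3 values of 3.8 occupy positions 4–6 → average rank 5.
Sample 2 values → pooled ranks: 6.3→2, 3.8→5, 3.8→5, 6.3→2
Rank sum = 2 + 5 + 5 + 2 = 14

14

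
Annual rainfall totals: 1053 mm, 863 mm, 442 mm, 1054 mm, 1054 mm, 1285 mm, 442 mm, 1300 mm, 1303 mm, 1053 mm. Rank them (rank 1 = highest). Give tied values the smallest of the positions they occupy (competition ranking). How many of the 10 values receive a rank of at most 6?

7

Sorted (descending): 1303, 1300, 1285, 1054, 1054, 1053, 1053, 863, 442, 442
The 2 values of 1054 occupy positions 4–5 → each gets rank 4.
The 2 values of 1053 occupy positions 6–7 → each gets rank 6.
The 2 values of 442 occupy positions 9–10 → each gets rank 9.
Ranks ≤ 6: {1, 2, 3, 4, 4, 6, 6} → 7 values.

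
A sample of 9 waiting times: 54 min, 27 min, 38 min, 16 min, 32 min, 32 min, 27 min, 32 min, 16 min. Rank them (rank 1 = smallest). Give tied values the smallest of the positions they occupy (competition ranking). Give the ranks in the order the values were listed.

Sorted (ascending): 16, 16, 27, 27, 32, 32, 32, 38, 54
The 2 values of 16 occupy positions 1–2 → each gets rank 1.
The 2 values of 27 occupy positions 3–4 → each gets rank 3.
The 3 values of 32 occupy positions 5–7 → each gets rank 5.

9, 3, 8, 1, 5, 5, 3, 5, 1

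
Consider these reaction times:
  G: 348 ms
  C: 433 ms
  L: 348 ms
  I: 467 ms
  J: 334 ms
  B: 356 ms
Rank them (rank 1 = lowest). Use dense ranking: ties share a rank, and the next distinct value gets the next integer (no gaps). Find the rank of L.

Sorted (ascending): 334, 348, 348, 356, 433, 467
The 2 values of 348 share dense rank 2.
Remaining distinct values take the next consecutive integers.
L has value 348 ms → rank 2.

2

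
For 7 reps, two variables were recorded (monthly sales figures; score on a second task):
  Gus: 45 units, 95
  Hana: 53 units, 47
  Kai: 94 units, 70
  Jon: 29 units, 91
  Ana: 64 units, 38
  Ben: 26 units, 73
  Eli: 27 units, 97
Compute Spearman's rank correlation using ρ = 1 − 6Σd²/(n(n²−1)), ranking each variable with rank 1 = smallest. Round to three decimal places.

-0.643

Ranks of variable 1: 4, 5, 7, 3, 6, 1, 2
Ranks of variable 2: 6, 2, 3, 5, 1, 4, 7
d = r₁ − r₂: -2, 3, 4, -2, 5, -3, -5
d²: 4, 9, 16, 4, 25, 9, 25; Σd² = 92
ρ = 1 − 6·92/(7·48) = 1 − 552/336 = -0.643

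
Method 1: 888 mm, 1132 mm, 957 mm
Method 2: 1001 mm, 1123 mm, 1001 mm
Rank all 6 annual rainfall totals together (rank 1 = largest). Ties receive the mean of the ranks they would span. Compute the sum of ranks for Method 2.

9

Sorted (descending): 1132, 1123, 1001, 1001, 957, 888
The 2 values of 1001 occupy positions 3–4 → average rank (3+4)/2 = 3.5.
Method 2 values → pooled ranks: 1001→3.5, 1123→2, 1001→3.5
Rank sum = 3.5 + 2 + 3.5 = 9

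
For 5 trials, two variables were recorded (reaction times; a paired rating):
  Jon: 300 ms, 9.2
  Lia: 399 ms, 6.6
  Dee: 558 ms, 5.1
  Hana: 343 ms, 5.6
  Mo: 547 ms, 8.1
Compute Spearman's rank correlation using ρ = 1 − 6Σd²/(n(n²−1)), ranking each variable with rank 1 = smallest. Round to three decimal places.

Ranks of variable 1: 1, 3, 5, 2, 4
Ranks of variable 2: 5, 3, 1, 2, 4
d = r₁ − r₂: -4, 0, 4, 0, 0
d²: 16, 0, 16, 0, 0; Σd² = 32
ρ = 1 − 6·32/(5·24) = 1 − 192/120 = -0.600

-0.600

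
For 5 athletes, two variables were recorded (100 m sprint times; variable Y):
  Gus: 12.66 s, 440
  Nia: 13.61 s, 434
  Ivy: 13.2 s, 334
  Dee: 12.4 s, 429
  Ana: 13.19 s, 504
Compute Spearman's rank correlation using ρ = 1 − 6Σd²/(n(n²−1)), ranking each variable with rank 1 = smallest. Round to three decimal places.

Ranks of variable 1: 2, 5, 4, 1, 3
Ranks of variable 2: 4, 3, 1, 2, 5
d = r₁ − r₂: -2, 2, 3, -1, -2
d²: 4, 4, 9, 1, 4; Σd² = 22
ρ = 1 − 6·22/(5·24) = 1 − 132/120 = -0.100

-0.100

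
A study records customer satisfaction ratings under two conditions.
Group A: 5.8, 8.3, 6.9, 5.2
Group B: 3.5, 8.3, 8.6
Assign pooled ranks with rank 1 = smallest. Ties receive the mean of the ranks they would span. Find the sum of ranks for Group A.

Sorted (ascending): 3.5, 5.2, 5.8, 6.9, 8.3, 8.3, 8.6
The 2 values of 8.3 occupy positions 5–6 → average rank (5+6)/2 = 5.5.
Group A values → pooled ranks: 5.8→3, 8.3→5.5, 6.9→4, 5.2→2
Rank sum = 3 + 5.5 + 4 + 2 = 14.5

14.5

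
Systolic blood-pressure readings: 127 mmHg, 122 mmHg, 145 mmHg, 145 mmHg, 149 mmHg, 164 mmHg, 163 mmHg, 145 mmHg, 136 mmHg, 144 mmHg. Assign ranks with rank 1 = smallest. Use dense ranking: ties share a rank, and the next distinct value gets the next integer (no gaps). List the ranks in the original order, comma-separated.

Sorted (ascending): 122, 127, 136, 144, 145, 145, 145, 149, 163, 164
The 3 values of 145 share dense rank 5.
Remaining distinct values take the next consecutive integers.

2, 1, 5, 5, 6, 8, 7, 5, 3, 4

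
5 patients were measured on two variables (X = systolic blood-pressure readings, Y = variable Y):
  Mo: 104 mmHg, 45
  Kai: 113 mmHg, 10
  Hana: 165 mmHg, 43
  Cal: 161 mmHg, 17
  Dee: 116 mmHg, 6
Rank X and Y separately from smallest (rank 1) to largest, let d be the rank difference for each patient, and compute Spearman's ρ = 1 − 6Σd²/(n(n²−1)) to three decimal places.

-0.100

Ranks of variable 1: 1, 2, 5, 4, 3
Ranks of variable 2: 5, 2, 4, 3, 1
d = r₁ − r₂: -4, 0, 1, 1, 2
d²: 16, 0, 1, 1, 4; Σd² = 22
ρ = 1 − 6·22/(5·24) = 1 − 132/120 = -0.100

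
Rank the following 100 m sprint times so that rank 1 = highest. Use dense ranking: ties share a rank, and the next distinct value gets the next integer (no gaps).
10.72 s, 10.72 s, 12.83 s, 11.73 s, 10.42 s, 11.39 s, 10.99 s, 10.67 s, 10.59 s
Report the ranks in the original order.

5, 5, 1, 2, 8, 3, 4, 6, 7

Sorted (descending): 12.83, 11.73, 11.39, 10.99, 10.72, 10.72, 10.67, 10.59, 10.42
The 2 values of 10.72 share dense rank 5.
Remaining distinct values take the next consecutive integers.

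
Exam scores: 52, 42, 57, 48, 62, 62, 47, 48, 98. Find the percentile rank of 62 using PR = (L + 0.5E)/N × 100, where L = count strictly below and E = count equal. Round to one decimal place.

77.8

N = 9.
Strictly below 62: 6. Equal to 62: 2.
PR = (6 + 0.5·2)/9 × 100 = 77.8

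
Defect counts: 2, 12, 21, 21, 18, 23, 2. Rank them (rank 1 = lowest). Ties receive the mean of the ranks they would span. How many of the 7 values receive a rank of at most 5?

4

Sorted (ascending): 2, 2, 12, 18, 21, 21, 23
The 2 values of 2 occupy positions 1–2 → average rank (1+2)/2 = 1.5.
The 2 values of 21 occupy positions 5–6 → average rank (5+6)/2 = 5.5.
Ranks ≤ 5: {1.5, 1.5, 3, 4} → 4 values.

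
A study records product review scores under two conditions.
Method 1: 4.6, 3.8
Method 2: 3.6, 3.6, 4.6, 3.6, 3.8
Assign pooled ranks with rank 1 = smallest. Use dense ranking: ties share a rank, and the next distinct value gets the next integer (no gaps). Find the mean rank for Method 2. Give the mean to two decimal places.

1.60

Sorted (ascending): 3.6, 3.6, 3.6, 3.8, 3.8, 4.6, 4.6
The 3 values of 3.6 share dense rank 1.
The 2 values of 3.8 share dense rank 2.
The 2 values of 4.6 share dense rank 3.
Method 2 values → pooled ranks: 3.6→1, 3.6→1, 4.6→3, 3.6→1, 3.8→2
Mean rank = (1 + 1 + 3 + 1 + 2) / 5 = 1.60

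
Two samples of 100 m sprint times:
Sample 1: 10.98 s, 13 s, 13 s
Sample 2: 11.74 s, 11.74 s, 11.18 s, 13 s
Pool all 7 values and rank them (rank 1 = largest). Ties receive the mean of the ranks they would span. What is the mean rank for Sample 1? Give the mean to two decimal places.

Sorted (descending): 13, 13, 13, 11.74, 11.74, 11.18, 10.98
The 3 values of 13 occupy positions 1–3 → average rank 2.
The 2 values of 11.74 occupy positions 4–5 → average rank (4+5)/2 = 4.5.
Sample 1 values → pooled ranks: 10.98→7, 13→2, 13→2
Mean rank = (7 + 2 + 2) / 3 = 3.67

3.67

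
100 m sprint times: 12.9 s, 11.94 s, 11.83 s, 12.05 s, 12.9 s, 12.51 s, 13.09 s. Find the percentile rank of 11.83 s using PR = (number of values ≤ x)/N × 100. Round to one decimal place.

14.3

N = 7.
Strictly below 11.83: 0. Equal to 11.83: 1.
PR = 1/7 × 100 = 14.3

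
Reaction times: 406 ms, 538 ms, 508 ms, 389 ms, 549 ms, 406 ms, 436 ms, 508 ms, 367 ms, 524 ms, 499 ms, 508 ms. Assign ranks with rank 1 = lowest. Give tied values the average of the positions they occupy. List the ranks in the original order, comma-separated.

3.5, 11, 8, 2, 12, 3.5, 5, 8, 1, 10, 6, 8

Sorted (ascending): 367, 389, 406, 406, 436, 499, 508, 508, 508, 524, 538, 549
The 2 values of 406 occupy positions 3–4 → average rank (3+4)/2 = 3.5.
The 3 values of 508 occupy positions 7–9 → average rank 8.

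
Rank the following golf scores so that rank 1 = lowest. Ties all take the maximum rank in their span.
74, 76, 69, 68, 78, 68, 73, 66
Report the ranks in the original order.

6, 7, 4, 3, 8, 3, 5, 1

Sorted (ascending): 66, 68, 68, 69, 73, 74, 76, 78
The 2 values of 68 occupy positions 2–3 → each gets rank 3.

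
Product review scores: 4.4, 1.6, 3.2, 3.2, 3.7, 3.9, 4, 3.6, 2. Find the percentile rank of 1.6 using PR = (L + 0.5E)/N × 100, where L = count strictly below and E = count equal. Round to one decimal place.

5.6

N = 9.
Strictly below 1.6: 0. Equal to 1.6: 1.
PR = (0 + 0.5·1)/9 × 100 = 5.6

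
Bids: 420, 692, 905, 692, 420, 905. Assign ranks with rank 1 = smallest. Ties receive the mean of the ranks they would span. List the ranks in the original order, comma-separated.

Sorted (ascending): 420, 420, 692, 692, 905, 905
The 2 values of 420 occupy positions 1–2 → average rank (1+2)/2 = 1.5.
The 2 values of 692 occupy positions 3–4 → average rank (3+4)/2 = 3.5.
The 2 values of 905 occupy positions 5–6 → average rank (5+6)/2 = 5.5.

1.5, 3.5, 5.5, 3.5, 1.5, 5.5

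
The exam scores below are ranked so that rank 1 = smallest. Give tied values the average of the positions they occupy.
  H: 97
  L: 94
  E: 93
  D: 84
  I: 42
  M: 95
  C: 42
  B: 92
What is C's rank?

Sorted (ascending): 42, 42, 84, 92, 93, 94, 95, 97
The 2 values of 42 occupy positions 1–2 → average rank (1+2)/2 = 1.5.
C has value 42 → rank 1.5.

1.5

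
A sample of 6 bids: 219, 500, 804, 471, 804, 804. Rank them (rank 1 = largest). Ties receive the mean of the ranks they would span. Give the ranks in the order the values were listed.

Sorted (descending): 804, 804, 804, 500, 471, 219
The 3 values of 804 occupy positions 1–3 → average rank 2.

6, 4, 2, 5, 2, 2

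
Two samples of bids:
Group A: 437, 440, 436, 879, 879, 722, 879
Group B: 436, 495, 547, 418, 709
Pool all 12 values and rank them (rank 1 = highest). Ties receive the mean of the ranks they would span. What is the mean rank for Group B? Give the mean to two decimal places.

8.10

Sorted (descending): 879, 879, 879, 722, 709, 547, 495, 440, 437, 436, 436, 418
The 3 values of 879 occupy positions 1–3 → average rank 2.
The 2 values of 436 occupy positions 10–11 → average rank (10+11)/2 = 10.5.
Group B values → pooled ranks: 436→10.5, 495→7, 547→6, 418→12, 709→5
Mean rank = (10.5 + 7 + 6 + 12 + 5) / 5 = 8.10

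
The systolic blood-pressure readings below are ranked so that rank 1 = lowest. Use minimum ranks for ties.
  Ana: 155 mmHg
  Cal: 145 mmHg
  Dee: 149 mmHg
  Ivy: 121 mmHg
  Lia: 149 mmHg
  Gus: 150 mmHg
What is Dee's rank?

Sorted (ascending): 121, 145, 149, 149, 150, 155
The 2 values of 149 occupy positions 3–4 → each gets rank 3.
Dee has value 149 mmHg → rank 3.

3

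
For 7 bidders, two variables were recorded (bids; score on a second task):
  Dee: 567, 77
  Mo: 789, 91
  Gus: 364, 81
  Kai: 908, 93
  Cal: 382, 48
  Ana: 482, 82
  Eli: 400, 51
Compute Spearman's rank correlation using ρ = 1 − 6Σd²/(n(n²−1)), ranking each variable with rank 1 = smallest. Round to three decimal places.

Ranks of variable 1: 5, 6, 1, 7, 2, 4, 3
Ranks of variable 2: 3, 6, 4, 7, 1, 5, 2
d = r₁ − r₂: 2, 0, -3, 0, 1, -1, 1
d²: 4, 0, 9, 0, 1, 1, 1; Σd² = 16
ρ = 1 − 6·16/(7·48) = 1 − 96/336 = 0.714

0.714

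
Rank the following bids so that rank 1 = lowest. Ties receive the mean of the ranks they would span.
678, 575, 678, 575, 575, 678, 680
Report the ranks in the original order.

5, 2, 5, 2, 2, 5, 7

Sorted (ascending): 575, 575, 575, 678, 678, 678, 680
The 3 values of 575 occupy positions 1–3 → average rank 2.
The 3 values of 678 occupy positions 4–6 → average rank 5.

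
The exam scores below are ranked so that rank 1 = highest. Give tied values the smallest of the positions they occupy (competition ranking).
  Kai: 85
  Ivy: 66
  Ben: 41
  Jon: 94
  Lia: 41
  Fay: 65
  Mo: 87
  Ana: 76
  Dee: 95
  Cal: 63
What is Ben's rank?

Sorted (descending): 95, 94, 87, 85, 76, 66, 65, 63, 41, 41
The 2 values of 41 occupy positions 9–10 → each gets rank 9.
Ben has value 41 → rank 9.

9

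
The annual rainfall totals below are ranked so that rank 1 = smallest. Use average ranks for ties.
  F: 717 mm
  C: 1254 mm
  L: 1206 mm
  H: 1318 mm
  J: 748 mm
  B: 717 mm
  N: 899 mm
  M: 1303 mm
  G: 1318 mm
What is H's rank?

8.5

Sorted (ascending): 717, 717, 748, 899, 1206, 1254, 1303, 1318, 1318
The 2 values of 717 occupy positions 1–2 → average rank (1+2)/2 = 1.5.
The 2 values of 1318 occupy positions 8–9 → average rank (8+9)/2 = 8.5.
H has value 1318 mm → rank 8.5.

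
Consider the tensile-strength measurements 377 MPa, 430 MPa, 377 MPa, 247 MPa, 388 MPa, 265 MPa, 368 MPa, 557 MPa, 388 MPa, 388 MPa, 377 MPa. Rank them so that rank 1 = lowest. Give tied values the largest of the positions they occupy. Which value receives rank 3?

Sorted (ascending): 247, 265, 368, 377, 377, 377, 388, 388, 388, 430, 557
The 3 values of 377 occupy positions 4–6 → each gets rank 6.
The 3 values of 388 occupy positions 7–9 → each gets rank 9.
Rank 3 → value 368.

368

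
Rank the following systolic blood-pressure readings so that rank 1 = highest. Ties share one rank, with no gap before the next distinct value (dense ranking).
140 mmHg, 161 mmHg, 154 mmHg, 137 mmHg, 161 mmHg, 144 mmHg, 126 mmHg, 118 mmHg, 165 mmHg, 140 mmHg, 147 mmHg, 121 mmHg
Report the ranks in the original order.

Sorted (descending): 165, 161, 161, 154, 147, 144, 140, 140, 137, 126, 121, 118
The 2 values of 161 share dense rank 2.
The 2 values of 140 share dense rank 6.
Remaining distinct values take the next consecutive integers.

6, 2, 3, 7, 2, 5, 8, 10, 1, 6, 4, 9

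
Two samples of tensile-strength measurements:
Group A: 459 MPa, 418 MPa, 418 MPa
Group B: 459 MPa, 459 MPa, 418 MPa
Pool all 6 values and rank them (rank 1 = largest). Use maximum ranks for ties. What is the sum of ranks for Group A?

Sorted (descending): 459, 459, 459, 418, 418, 418
The 3 values of 459 occupy positions 1–3 → each gets rank 3.
The 3 values of 418 occupy positions 4–6 → each gets rank 6.
Group A values → pooled ranks: 459→3, 418→6, 418→6
Rank sum = 3 + 6 + 6 = 15

15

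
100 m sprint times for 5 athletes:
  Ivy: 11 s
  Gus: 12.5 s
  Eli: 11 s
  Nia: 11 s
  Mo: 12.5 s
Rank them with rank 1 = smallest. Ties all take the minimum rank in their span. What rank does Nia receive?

Sorted (ascending): 11, 11, 11, 12.5, 12.5
The 3 values of 11 occupy positions 1–3 → each gets rank 1.
The 2 values of 12.5 occupy positions 4–5 → each gets rank 4.
Nia has value 11 s → rank 1.

1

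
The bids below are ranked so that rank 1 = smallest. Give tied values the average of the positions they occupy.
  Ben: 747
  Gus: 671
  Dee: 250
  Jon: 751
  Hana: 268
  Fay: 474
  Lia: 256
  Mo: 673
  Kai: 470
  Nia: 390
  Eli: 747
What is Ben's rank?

Sorted (ascending): 250, 256, 268, 390, 470, 474, 671, 673, 747, 747, 751
The 2 values of 747 occupy positions 9–10 → average rank (9+10)/2 = 9.5.
Ben has value 747 → rank 9.5.

9.5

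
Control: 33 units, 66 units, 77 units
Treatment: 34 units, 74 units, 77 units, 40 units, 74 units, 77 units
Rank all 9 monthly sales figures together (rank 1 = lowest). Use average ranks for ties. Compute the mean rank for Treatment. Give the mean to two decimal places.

5.33

Sorted (ascending): 33, 34, 40, 66, 74, 74, 77, 77, 77
The 2 values of 74 occupy positions 5–6 → average rank (5+6)/2 = 5.5.
The 3 values of 77 occupy positions 7–9 → average rank 8.
Treatment values → pooled ranks: 34→2, 74→5.5, 77→8, 40→3, 74→5.5, 77→8
Mean rank = (2 + 5.5 + 8 + 3 + 5.5 + 8) / 6 = 5.33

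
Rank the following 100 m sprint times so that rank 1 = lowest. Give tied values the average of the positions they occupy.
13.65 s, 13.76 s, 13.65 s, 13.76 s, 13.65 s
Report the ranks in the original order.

Sorted (ascending): 13.65, 13.65, 13.65, 13.76, 13.76
The 3 values of 13.65 occupy positions 1–3 → average rank 2.
The 2 values of 13.76 occupy positions 4–5 → average rank (4+5)/2 = 4.5.

2, 4.5, 2, 4.5, 2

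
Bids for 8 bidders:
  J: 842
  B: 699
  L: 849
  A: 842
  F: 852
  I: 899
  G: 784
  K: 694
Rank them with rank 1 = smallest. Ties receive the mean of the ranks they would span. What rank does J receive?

Sorted (ascending): 694, 699, 784, 842, 842, 849, 852, 899
The 2 values of 842 occupy positions 4–5 → average rank (4+5)/2 = 4.5.
J has value 842 → rank 4.5.

4.5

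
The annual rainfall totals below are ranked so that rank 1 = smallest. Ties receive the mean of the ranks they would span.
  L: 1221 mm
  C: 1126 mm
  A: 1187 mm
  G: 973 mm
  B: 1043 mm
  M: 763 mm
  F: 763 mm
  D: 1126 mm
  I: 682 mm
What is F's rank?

2.5

Sorted (ascending): 682, 763, 763, 973, 1043, 1126, 1126, 1187, 1221
The 2 values of 763 occupy positions 2–3 → average rank (2+3)/2 = 2.5.
The 2 values of 1126 occupy positions 6–7 → average rank (6+7)/2 = 6.5.
F has value 763 mm → rank 2.5.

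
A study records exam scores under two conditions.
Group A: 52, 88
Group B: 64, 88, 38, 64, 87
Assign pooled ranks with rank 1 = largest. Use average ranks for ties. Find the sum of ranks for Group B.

Sorted (descending): 88, 88, 87, 64, 64, 52, 38
The 2 values of 88 occupy positions 1–2 → average rank (1+2)/2 = 1.5.
The 2 values of 64 occupy positions 4–5 → average rank (4+5)/2 = 4.5.
Group B values → pooled ranks: 64→4.5, 88→1.5, 38→7, 64→4.5, 87→3
Rank sum = 4.5 + 1.5 + 7 + 4.5 + 3 = 20.5

20.5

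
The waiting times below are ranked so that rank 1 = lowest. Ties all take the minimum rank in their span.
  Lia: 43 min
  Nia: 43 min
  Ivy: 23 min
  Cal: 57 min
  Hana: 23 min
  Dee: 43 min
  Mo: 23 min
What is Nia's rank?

Sorted (ascending): 23, 23, 23, 43, 43, 43, 57
The 3 values of 23 occupy positions 1–3 → each gets rank 1.
The 3 values of 43 occupy positions 4–6 → each gets rank 4.
Nia has value 43 min → rank 4.

4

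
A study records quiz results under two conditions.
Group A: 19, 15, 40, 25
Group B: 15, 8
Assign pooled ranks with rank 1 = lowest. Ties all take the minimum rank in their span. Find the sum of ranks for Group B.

3

Sorted (ascending): 8, 15, 15, 19, 25, 40
The 2 values of 15 occupy positions 2–3 → each gets rank 2.
Group B values → pooled ranks: 15→2, 8→1
Rank sum = 2 + 1 = 3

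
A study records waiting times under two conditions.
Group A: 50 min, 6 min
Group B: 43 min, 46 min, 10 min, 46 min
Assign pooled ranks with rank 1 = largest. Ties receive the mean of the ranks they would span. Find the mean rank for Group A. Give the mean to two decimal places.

Sorted (descending): 50, 46, 46, 43, 10, 6
The 2 values of 46 occupy positions 2–3 → average rank (2+3)/2 = 2.5.
Group A values → pooled ranks: 50→1, 6→6
Mean rank = (1 + 6) / 2 = 3.50

3.50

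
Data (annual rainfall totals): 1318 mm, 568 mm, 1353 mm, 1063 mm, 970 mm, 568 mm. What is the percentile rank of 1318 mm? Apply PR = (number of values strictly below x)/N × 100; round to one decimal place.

N = 6.
Strictly below 1318: 4. Equal to 1318: 1.
PR = 4/6 × 100 = 66.7

66.7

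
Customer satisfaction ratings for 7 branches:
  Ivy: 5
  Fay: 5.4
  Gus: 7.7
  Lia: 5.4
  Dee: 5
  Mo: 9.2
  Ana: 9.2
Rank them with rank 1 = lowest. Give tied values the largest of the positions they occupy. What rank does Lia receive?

4

Sorted (ascending): 5, 5, 5.4, 5.4, 7.7, 9.2, 9.2
The 2 values of 5 occupy positions 1–2 → each gets rank 2.
The 2 values of 5.4 occupy positions 3–4 → each gets rank 4.
The 2 values of 9.2 occupy positions 6–7 → each gets rank 7.
Lia has value 5.4 → rank 4.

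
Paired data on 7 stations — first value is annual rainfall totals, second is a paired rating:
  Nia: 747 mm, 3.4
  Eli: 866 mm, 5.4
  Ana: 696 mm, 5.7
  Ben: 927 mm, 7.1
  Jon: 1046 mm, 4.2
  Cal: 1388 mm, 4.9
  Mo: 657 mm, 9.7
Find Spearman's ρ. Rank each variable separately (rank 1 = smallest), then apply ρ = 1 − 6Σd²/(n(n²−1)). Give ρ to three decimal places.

Ranks of variable 1: 3, 4, 2, 5, 6, 7, 1
Ranks of variable 2: 1, 4, 5, 6, 2, 3, 7
d = r₁ − r₂: 2, 0, -3, -1, 4, 4, -6
d²: 4, 0, 9, 1, 16, 16, 36; Σd² = 82
ρ = 1 − 6·82/(7·48) = 1 − 492/336 = -0.464

-0.464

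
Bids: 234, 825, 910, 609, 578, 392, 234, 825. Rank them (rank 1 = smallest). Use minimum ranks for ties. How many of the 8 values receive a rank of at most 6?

7

Sorted (ascending): 234, 234, 392, 578, 609, 825, 825, 910
The 2 values of 234 occupy positions 1–2 → each gets rank 1.
The 2 values of 825 occupy positions 6–7 → each gets rank 6.
Ranks ≤ 6: {1, 1, 3, 4, 5, 6, 6} → 7 values.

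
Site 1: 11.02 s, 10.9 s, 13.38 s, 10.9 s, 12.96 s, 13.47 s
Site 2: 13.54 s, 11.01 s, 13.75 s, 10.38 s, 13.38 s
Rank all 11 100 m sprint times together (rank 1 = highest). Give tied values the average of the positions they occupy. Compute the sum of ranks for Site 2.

26.5

Sorted (descending): 13.75, 13.54, 13.47, 13.38, 13.38, 12.96, 11.02, 11.01, 10.9, 10.9, 10.38
The 2 values of 13.38 occupy positions 4–5 → average rank (4+5)/2 = 4.5.
The 2 values of 10.9 occupy positions 9–10 → average rank (9+10)/2 = 9.5.
Site 2 values → pooled ranks: 13.54→2, 11.01→8, 13.75→1, 10.38→11, 13.38→4.5
Rank sum = 2 + 8 + 1 + 11 + 4.5 = 26.5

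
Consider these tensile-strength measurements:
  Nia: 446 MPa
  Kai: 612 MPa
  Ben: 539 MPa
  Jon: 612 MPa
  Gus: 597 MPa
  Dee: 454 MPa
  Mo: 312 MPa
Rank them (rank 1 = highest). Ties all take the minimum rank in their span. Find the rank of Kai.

1

Sorted (descending): 612, 612, 597, 539, 454, 446, 312
The 2 values of 612 occupy positions 1–2 → each gets rank 1.
Kai has value 612 MPa → rank 1.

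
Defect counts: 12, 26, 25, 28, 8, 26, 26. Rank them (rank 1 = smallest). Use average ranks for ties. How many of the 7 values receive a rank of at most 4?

Sorted (ascending): 8, 12, 25, 26, 26, 26, 28
The 3 values of 26 occupy positions 4–6 → average rank 5.
Ranks ≤ 4: {1, 2, 3} → 3 values.

3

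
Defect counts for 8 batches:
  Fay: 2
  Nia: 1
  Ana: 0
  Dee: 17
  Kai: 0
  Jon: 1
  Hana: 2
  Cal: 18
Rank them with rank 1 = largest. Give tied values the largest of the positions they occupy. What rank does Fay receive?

4

Sorted (descending): 18, 17, 2, 2, 1, 1, 0, 0
The 2 values of 2 occupy positions 3–4 → each gets rank 4.
The 2 values of 1 occupy positions 5–6 → each gets rank 6.
The 2 values of 0 occupy positions 7–8 → each gets rank 8.
Fay has value 2 → rank 4.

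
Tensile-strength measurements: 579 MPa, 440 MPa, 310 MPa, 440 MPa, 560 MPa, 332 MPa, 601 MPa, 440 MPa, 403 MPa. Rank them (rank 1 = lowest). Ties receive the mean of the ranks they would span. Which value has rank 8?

Sorted (ascending): 310, 332, 403, 440, 440, 440, 560, 579, 601
The 3 values of 440 occupy positions 4–6 → average rank 5.
Rank 8 → value 579.

579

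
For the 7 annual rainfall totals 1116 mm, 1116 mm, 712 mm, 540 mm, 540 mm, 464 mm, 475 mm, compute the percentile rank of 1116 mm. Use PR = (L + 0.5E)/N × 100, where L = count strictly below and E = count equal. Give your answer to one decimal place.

85.7

N = 7.
Strictly below 1116: 5. Equal to 1116: 2.
PR = (5 + 0.5·2)/7 × 100 = 85.7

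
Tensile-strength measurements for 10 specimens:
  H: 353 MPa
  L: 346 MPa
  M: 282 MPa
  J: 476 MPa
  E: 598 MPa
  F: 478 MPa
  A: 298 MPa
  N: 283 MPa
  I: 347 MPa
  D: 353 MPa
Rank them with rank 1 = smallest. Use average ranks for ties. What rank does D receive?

6.5

Sorted (ascending): 282, 283, 298, 346, 347, 353, 353, 476, 478, 598
The 2 values of 353 occupy positions 6–7 → average rank (6+7)/2 = 6.5.
D has value 353 MPa → rank 6.5.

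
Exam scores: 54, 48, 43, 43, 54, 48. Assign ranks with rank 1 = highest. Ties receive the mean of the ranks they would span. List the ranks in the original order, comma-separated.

Sorted (descending): 54, 54, 48, 48, 43, 43
The 2 values of 54 occupy positions 1–2 → average rank (1+2)/2 = 1.5.
The 2 values of 48 occupy positions 3–4 → average rank (3+4)/2 = 3.5.
The 2 values of 43 occupy positions 5–6 → average rank (5+6)/2 = 5.5.

1.5, 3.5, 5.5, 5.5, 1.5, 3.5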